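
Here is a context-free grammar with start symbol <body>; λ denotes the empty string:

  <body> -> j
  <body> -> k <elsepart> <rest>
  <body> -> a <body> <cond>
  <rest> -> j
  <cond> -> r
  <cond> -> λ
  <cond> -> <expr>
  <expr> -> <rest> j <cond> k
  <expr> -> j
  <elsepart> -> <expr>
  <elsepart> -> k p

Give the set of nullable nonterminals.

Directly nullable (have an λ-production): <cond>.
No other nonterminal has a production whose RHS symbols are all nullable.

{ <cond> }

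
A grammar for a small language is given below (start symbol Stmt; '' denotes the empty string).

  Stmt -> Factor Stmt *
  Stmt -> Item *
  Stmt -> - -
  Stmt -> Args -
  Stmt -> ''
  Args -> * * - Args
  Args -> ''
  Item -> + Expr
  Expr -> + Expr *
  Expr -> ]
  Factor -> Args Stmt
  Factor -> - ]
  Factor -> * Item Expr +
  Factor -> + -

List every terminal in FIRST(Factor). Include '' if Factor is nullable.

{ *, +, -, '' }

From Factor -> Args Stmt: Args, Stmt nullable, take FIRST(Args) ∪ FIRST(Stmt) = { *, +, - }; also '' since the whole RHS is nullable.
Factor -> - ] contributes {-}.
Factor -> * Item Expr + contributes {*}.
Factor -> + - contributes {+}.
Union: FIRST(Factor) = { *, +, -, '' }.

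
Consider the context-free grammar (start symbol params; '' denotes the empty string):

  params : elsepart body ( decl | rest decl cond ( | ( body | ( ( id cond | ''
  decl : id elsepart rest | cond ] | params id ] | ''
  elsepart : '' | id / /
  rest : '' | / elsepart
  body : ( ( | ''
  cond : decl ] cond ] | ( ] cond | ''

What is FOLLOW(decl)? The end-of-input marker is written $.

{ $, (, /, ], id }

In params : elsepart body ( decl: decl is at the end, add FOLLOW(params) = { $, id }.
In params : rest decl cond (: add FIRST(cond () = { (, /, ], id }.
In cond : decl ] cond ]: add FIRST(] cond ]) = { ] }.
Union: FOLLOW(decl) = { $, (, /, ], id }.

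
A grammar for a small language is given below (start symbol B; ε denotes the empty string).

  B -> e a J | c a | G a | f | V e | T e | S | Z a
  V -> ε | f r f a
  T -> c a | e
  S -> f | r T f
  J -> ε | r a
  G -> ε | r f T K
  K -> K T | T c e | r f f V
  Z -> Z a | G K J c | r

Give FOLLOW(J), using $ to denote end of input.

In B -> e a J: J is at the end, add FOLLOW(B) = { $ }.
In Z -> G K J c: add FIRST(c) = { c }.
Union: FOLLOW(J) = { $, c }.

{ $, c }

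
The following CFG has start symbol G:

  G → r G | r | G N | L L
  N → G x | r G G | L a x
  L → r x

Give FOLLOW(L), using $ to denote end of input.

{ $, a, r, x }

In G → L L: add FIRST(L) = { r }.
In G → L L: L is at the end, add FOLLOW(G) = { $, r, x }.
In N → L a x: add FIRST(a x) = { a }.
Union: FOLLOW(L) = { $, a, r, x }.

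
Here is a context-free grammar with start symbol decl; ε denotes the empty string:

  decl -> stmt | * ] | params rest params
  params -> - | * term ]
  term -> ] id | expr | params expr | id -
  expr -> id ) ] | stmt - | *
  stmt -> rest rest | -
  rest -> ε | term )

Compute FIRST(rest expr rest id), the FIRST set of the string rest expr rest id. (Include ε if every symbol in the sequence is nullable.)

{ *, -, ], id }

Add FIRST(rest)\{ε} = { *, -, ], id }; rest is nullable, continue.
Add FIRST(expr) = { *, -, ], id }; expr is not nullable, stop.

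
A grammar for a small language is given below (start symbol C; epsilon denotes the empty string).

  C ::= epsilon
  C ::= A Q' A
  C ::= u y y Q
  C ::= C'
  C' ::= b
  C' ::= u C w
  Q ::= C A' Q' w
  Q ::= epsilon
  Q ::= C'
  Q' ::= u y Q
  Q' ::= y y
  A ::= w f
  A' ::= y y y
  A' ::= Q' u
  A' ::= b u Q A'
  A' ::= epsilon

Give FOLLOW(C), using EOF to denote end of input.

{ EOF, b, u, w, y }

C is the start symbol, so EOF ∈ FOLLOW(C).
In C' ::= u C w: add FIRST(w) = { w }.
In Q ::= C A' Q' w: add FIRST(A' Q' w) = { b, u, y }.
Union: FOLLOW(C) = { EOF, b, u, w, y }.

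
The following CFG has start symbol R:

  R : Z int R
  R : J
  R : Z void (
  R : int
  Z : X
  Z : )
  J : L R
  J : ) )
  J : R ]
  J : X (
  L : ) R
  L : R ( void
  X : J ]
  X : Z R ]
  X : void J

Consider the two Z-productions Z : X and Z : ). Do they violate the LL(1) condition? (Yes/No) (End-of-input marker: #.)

FIRST(X) = { ), int, void } and FIRST()) = { ) }.
Both contain ), so the two alternatives are not disjoint — LL(1) conflict.

Yes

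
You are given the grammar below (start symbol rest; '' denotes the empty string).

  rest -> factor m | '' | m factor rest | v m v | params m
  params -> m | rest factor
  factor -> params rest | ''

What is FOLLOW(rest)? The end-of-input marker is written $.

{ $, m, v }

rest is the start symbol, so $ ∈ FOLLOW(rest).
In rest -> m factor rest: rest is at the end, add FOLLOW(rest) = { $, m, v }.
In params -> rest factor: add FIRST(factor)\{''} = { m, v }.
  Since factor is nullable, also add FOLLOW(params) = { $, m, v }.
In factor -> params rest: rest is at the end, add FOLLOW(factor) = { $, m, v }.
Union: FOLLOW(rest) = { $, m, v }.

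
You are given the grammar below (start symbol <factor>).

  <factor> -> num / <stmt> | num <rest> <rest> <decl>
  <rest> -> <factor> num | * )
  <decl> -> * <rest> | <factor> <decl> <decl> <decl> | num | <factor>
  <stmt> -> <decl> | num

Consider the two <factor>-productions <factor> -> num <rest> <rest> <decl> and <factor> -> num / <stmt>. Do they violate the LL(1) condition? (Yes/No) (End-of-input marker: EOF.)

FIRST(num <rest> <rest> <decl>) = { num } and FIRST(num / <stmt>) = { num }.
Both contain num, so the two alternatives are not disjoint — LL(1) conflict.

Yes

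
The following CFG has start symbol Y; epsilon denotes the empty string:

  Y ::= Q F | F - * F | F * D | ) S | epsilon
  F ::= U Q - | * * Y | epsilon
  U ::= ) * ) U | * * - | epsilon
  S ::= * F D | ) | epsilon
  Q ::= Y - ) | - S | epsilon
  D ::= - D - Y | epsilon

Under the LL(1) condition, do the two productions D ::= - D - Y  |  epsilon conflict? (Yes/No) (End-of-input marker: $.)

FIRST(- D - Y) = { - } and FIRST(epsilon) = { epsilon }.
The second alternative is nullable and FOLLOW(D) = { $, ), *, - } shares - with FIRST of the first — conflict.

Yes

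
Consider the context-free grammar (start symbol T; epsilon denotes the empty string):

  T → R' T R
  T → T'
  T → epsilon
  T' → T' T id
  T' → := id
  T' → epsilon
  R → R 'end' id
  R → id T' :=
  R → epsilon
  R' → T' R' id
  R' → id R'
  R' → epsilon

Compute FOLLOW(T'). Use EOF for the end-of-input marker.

In T → T': T' is at the end, add FOLLOW(T) = { EOF, 'end', id }.
In T' → T' T id: add FIRST(T id) = { 'end', :=, id }.
In R → id T' :=: add FIRST(:=) = { := }.
In R' → T' R' id: add FIRST(R' id) = { 'end', :=, id }.
Union: FOLLOW(T') = { EOF, 'end', :=, id }.

{ EOF, 'end', :=, id }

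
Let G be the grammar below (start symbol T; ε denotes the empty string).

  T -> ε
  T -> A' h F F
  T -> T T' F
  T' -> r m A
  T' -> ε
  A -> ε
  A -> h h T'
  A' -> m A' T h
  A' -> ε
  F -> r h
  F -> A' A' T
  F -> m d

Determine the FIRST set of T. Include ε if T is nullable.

T -> ε contributes ε.
From T -> A' h F F: A' nullable, take FIRST(A') ∪ {h} = { h, m }.
From T -> T T' F: T, T', F nullable, take FIRST(T) ∪ FIRST(T') ∪ FIRST(F) = { h, m, r }; also ε since the whole RHS is nullable.
Union: FIRST(T) = { h, m, r, ε }.

{ h, m, r, ε }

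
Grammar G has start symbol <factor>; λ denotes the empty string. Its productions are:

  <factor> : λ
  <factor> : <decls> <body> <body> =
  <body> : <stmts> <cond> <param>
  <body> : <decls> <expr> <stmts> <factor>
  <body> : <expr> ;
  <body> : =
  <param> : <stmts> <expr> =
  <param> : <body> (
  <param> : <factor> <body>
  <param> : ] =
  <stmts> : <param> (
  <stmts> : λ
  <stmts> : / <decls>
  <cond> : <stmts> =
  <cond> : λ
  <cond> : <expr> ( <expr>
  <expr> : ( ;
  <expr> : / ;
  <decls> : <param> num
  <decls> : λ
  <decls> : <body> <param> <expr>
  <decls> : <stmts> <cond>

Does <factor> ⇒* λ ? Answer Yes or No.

<factor> has an λ-production, so <factor> ⇒ λ.

Yes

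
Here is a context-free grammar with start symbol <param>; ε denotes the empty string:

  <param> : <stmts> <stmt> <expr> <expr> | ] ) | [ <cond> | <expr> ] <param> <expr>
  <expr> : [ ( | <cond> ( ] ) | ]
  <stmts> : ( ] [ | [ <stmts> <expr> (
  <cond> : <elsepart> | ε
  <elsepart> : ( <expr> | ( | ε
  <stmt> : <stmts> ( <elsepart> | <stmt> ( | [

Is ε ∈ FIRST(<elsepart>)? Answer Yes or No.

<elsepart> has an ε-production, so <elsepart> ⇒ ε.

Yes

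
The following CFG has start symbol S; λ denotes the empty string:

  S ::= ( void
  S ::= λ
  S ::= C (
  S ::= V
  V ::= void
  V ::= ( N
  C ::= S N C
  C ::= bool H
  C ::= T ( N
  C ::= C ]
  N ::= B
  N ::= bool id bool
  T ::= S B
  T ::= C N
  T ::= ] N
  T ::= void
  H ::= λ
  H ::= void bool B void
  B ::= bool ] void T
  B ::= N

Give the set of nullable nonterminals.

Directly nullable (have an λ-production): S, H.
No other nonterminal has a production whose RHS symbols are all nullable.

{ H, S }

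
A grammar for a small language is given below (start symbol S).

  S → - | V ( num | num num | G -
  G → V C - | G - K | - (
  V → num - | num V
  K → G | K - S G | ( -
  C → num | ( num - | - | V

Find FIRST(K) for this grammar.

{ (, -, num }

From K → G: add FIRST(G) = { -, num }.
From K → K - S G: add FIRST(K) = { (, -, num }.
K → ( - contributes {(}.
Union: FIRST(K) = { (, -, num }.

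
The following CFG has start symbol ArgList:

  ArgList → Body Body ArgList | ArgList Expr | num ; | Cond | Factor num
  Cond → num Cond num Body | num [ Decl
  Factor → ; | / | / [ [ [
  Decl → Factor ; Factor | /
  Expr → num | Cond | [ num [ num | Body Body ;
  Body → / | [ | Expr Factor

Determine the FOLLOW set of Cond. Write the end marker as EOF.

In ArgList → Cond: Cond is at the end, add FOLLOW(ArgList) = { EOF, /, [, num }.
In Cond → num Cond num Body: add FIRST(num Body) = { num }.
In Expr → Cond: Cond is at the end, add FOLLOW(Expr) = { EOF, /, ;, [, num }.
Union: FOLLOW(Cond) = { EOF, /, ;, [, num }.

{ EOF, /, ;, [, num }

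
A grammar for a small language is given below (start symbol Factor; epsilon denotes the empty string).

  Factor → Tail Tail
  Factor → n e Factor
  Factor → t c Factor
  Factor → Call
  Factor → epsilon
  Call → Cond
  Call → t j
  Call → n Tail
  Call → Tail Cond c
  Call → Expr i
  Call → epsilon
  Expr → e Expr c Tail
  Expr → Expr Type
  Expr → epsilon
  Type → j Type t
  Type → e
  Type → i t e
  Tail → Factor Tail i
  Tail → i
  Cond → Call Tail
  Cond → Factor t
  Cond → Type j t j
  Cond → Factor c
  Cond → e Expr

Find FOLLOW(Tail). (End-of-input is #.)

In Factor → Tail Tail: add FIRST(Tail) = { c, e, i, j, n, t }.
In Factor → Tail Tail: Tail is at the end, add FOLLOW(Factor) = { #, c, e, i, j, n, t }.
In Call → n Tail: Tail is at the end, add FOLLOW(Call) = { #, c, e, i, j, n, t }.
In Call → Tail Cond c: add FIRST(Cond c) = { c, e, i, j, n, t }.
In Expr → e Expr c Tail: Tail is at the end, add FOLLOW(Expr) = { #, c, e, i, j, n, t }.
In Tail → Factor Tail i: add FIRST(i) = { i }.
In Cond → Call Tail: Tail is at the end, add FOLLOW(Cond) = { #, c, e, i, j, n, t }.
Union: FOLLOW(Tail) = { #, c, e, i, j, n, t }.

{ #, c, e, i, j, n, t }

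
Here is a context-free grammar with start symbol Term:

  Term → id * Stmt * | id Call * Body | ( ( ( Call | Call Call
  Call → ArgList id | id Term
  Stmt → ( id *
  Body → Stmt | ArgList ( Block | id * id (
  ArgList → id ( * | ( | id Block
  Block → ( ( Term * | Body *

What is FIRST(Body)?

{ (, id }

From Body → Stmt: add FIRST(Stmt) = { ( }.
From Body → ArgList ( Block: add FIRST(ArgList) = { (, id }.
Body → id * id ( contributes {id}.
Union: FIRST(Body) = { (, id }.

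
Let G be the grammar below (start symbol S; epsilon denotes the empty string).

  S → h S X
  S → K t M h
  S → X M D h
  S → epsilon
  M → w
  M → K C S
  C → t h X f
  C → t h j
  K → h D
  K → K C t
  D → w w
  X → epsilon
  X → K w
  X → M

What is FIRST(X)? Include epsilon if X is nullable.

X → epsilon contributes epsilon.
From X → K w: add FIRST(K) = { h }.
From X → M: add FIRST(M) = { h, w }.
Union: FIRST(X) = { h, w, epsilon }.

{ h, w, epsilon }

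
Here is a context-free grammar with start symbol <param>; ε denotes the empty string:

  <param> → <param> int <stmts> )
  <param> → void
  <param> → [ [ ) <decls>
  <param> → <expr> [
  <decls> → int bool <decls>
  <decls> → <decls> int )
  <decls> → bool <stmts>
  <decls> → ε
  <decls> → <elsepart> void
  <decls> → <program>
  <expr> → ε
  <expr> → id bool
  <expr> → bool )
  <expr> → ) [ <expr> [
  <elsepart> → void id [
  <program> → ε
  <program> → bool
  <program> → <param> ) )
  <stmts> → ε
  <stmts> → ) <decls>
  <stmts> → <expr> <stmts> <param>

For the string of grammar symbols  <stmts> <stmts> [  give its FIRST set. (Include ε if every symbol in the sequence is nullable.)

{ ), [, bool, id, void }

Add FIRST(<stmts>)\{ε} = { ), [, bool, id, void }; <stmts> is nullable, continue.
Add FIRST(<stmts>)\{ε} = { ), [, bool, id, void }; <stmts> is nullable, continue.
[ is a terminal; add {[} and stop.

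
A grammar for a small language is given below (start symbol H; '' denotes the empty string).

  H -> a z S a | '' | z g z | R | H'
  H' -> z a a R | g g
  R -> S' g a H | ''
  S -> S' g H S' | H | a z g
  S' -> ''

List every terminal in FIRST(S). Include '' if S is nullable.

From S -> S' g H S': S' nullable, take FIRST(S') ∪ {g} = { g }.
From S -> H: add FIRST(H) = { a, g, z, '' } (including '' since H is nullable).
S -> a z g contributes {a}.
Union: FIRST(S) = { a, g, z, '' }.

{ a, g, z, '' }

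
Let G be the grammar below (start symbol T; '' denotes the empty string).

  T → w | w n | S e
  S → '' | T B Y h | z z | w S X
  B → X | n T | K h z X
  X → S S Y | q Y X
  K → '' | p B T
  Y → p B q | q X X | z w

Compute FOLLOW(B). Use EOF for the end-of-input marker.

In S → T B Y h: add FIRST(Y h) = { p, q, z }.
In K → p B T: add FIRST(T) = { e, w, z }.
In Y → p B q: add FIRST(q) = { q }.
Union: FOLLOW(B) = { e, p, q, w, z }.

{ e, p, q, w, z }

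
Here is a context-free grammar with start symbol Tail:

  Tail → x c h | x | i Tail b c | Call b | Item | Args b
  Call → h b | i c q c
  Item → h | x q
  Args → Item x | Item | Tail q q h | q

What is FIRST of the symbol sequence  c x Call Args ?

c is a terminal; add {c} and stop.

{ c }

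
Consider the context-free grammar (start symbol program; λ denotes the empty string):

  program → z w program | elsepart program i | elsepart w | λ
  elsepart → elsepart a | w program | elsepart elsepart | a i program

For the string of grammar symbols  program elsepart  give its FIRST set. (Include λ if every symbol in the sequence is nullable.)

{ a, w, z }

Add FIRST(program)\{λ} = { a, w, z }; program is nullable, continue.
Add FIRST(elsepart) = { a, w }; elsepart is not nullable, stop.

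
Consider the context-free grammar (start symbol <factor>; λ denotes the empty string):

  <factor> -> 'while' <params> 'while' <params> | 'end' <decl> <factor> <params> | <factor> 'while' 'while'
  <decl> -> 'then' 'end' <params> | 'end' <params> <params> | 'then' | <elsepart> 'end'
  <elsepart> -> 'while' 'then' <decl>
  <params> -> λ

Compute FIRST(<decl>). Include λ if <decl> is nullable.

{ 'end', 'then', 'while' }

<decl> -> 'then' 'end' <params> contributes {'then'}.
<decl> -> 'end' <params> <params> contributes {'end'}.
<decl> -> 'then' contributes {'then'}.
From <decl> -> <elsepart> 'end': add FIRST(<elsepart>) = { 'while' }.
Union: FIRST(<decl>) = { 'end', 'then', 'while' }.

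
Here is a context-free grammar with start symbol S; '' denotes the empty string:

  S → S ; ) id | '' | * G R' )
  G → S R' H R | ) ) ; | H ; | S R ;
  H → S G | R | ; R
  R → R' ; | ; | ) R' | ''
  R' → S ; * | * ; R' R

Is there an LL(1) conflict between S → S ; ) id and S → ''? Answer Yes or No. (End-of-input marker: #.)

FIRST(S ; ) id) = { *, ; } and FIRST('') = { '' }.
The second alternative is nullable and FOLLOW(S) = { #, ), *, ; } shares * with FIRST of the first — conflict.

Yes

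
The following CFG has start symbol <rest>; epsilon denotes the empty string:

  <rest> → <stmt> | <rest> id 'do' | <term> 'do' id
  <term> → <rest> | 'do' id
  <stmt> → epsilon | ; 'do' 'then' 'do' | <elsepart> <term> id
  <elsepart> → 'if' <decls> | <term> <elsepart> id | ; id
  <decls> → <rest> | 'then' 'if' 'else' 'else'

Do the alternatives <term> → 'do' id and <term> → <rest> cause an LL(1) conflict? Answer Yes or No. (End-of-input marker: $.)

FIRST('do' id) = { 'do' } and FIRST(<rest>) = { 'do', 'if', ;, id, epsilon }.
Both contain 'do', so the two alternatives are not disjoint — LL(1) conflict.

Yes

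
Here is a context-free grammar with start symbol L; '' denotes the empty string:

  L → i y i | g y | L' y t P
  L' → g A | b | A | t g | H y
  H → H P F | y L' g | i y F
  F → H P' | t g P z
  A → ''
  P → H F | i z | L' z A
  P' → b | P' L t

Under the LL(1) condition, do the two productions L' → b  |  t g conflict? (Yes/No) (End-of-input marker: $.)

No

FIRST(b) = { b } and FIRST(t g) = { t }.
The FIRST sets are disjoint and neither alternative is nullable — no conflict.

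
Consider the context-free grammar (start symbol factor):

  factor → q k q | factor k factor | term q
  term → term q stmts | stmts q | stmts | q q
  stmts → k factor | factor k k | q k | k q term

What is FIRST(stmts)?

{ k, q }

stmts → k factor contributes {k}.
From stmts → factor k k: add FIRST(factor) = { k, q }.
stmts → q k contributes {q}.
stmts → k q term contributes {k}.
Union: FIRST(stmts) = { k, q }.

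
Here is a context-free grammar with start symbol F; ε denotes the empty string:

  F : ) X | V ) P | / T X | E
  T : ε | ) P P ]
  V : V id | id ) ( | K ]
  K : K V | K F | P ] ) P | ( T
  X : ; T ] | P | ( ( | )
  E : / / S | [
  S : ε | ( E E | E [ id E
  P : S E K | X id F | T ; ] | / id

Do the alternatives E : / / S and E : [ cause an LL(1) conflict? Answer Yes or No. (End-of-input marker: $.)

No

FIRST(/ / S) = { / } and FIRST([) = { [ }.
The FIRST sets are disjoint and neither alternative is nullable — no conflict.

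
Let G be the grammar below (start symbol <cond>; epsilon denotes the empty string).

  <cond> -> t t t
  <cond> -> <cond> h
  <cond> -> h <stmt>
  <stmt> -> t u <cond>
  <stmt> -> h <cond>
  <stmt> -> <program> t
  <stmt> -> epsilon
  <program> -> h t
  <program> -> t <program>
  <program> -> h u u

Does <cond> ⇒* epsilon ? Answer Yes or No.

Nullable nonterminals: <stmt>.
No production of <cond> has an RHS whose symbols are all nullable, so <cond> is not nullable.

No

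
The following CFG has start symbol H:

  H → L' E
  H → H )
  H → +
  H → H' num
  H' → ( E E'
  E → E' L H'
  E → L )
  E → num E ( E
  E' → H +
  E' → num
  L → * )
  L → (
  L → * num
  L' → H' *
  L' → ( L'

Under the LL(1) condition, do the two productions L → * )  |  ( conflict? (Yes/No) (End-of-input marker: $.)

No

FIRST(* )) = { * } and FIRST(() = { ( }.
The FIRST sets are disjoint and neither alternative is nullable — no conflict.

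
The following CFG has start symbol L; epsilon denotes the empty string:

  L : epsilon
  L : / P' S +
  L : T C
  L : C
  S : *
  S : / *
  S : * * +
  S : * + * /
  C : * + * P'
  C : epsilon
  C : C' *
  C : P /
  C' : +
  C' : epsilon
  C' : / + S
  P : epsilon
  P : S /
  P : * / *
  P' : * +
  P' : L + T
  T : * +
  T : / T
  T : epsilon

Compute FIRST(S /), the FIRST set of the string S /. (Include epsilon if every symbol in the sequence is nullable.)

Add FIRST(S) = { *, / }; S is not nullable, stop.

{ *, / }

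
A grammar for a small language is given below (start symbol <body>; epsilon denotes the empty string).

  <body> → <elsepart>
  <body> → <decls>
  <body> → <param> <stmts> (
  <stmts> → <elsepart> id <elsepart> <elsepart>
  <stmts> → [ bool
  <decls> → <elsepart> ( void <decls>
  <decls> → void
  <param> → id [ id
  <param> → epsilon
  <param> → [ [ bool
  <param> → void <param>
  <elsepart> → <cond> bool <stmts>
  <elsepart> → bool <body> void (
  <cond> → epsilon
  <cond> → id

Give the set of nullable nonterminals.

{ <cond>, <param> }

Directly nullable (have an epsilon-production): <param>, <cond>.
No other nonterminal has a production whose RHS symbols are all nullable.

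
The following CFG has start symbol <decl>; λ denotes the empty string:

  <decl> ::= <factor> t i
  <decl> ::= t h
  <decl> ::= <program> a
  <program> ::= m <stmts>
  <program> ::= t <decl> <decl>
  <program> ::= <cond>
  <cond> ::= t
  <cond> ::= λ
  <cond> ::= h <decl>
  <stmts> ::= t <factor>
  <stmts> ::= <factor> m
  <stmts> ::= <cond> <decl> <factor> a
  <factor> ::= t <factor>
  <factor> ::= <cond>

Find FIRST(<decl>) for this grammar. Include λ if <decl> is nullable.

From <decl> ::= <factor> t i: <factor> nullable, take FIRST(<factor>) ∪ {t} = { h, t }.
<decl> ::= t h contributes {t}.
From <decl> ::= <program> a: <program> nullable, take FIRST(<program>) ∪ {a} = { a, h, m, t }.
Union: FIRST(<decl>) = { a, h, m, t }.

{ a, h, m, t }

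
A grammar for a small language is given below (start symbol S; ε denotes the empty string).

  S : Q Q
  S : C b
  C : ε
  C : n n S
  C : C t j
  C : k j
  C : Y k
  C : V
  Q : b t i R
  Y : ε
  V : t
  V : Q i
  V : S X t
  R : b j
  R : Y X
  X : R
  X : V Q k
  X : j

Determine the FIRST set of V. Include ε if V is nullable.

{ b, k, n, t }

V : t contributes {t}.
From V : Q i: add FIRST(Q) = { b }.
From V : S X t: add FIRST(S) = { b, k, n, t }.
Union: FIRST(V) = { b, k, n, t }.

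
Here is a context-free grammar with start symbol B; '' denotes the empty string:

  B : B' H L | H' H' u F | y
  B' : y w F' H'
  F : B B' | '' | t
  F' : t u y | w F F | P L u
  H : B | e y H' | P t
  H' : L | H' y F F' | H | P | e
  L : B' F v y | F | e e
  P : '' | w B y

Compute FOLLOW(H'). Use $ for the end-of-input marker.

{ $, e, t, u, v, w, y }

In B : H' H' u F: add FIRST(H' u F) = { e, t, u, w, y }.
In B : H' H' u F: add FIRST(u F) = { u }.
In B' : y w F' H': H' is at the end, add FOLLOW(B') = { $, e, t, u, v, w, y }.
In H : e y H': H' is at the end, add FOLLOW(H) = { $, e, t, u, v, w, y }.
In H' : H' y F F': add FIRST(y F F') = { y }.
Union: FOLLOW(H') = { $, e, t, u, v, w, y }.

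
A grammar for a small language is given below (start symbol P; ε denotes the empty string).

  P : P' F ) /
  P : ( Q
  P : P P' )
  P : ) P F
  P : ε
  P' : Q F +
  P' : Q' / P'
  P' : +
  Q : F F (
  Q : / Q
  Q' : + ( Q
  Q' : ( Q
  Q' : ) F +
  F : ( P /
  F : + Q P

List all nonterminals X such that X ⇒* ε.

{ P }

Directly nullable (have an ε-production): P.
No other nonterminal has a production whose RHS symbols are all nullable.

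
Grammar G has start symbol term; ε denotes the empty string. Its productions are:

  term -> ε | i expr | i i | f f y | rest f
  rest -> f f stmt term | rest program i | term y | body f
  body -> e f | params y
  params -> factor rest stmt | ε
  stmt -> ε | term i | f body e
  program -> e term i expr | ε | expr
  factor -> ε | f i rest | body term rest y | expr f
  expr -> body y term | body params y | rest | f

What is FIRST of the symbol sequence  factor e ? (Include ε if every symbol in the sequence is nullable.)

Add FIRST(factor)\{ε} = { e, f, i, y }; factor is nullable, continue.
e is a terminal; add {e} and stop.

{ e, f, i, y }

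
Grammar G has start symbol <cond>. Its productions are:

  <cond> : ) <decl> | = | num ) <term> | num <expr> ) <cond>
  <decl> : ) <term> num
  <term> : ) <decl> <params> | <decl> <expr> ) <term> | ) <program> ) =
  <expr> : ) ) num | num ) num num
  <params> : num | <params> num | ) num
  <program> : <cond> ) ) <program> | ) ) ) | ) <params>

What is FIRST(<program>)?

From <program> : <cond> ) ) <program>: add FIRST(<cond>) = { ), =, num }.
<program> : ) ) ) contributes {)}.
<program> : ) <params> contributes {)}.
Union: FIRST(<program>) = { ), =, num }.

{ ), =, num }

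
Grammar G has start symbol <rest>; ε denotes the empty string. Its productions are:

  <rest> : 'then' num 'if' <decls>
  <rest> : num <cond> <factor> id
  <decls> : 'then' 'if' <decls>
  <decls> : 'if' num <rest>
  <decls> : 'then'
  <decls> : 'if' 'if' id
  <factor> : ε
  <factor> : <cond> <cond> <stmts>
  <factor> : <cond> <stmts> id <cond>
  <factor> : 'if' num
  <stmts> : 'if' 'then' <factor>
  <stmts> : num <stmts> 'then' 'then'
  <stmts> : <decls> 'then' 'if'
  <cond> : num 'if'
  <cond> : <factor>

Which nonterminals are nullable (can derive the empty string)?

{ <cond>, <factor> }

Directly nullable (have an ε-production): <factor>.
<cond> : <factor> with every symbol nullable, so <cond> is nullable.
No other nonterminal has a production whose RHS symbols are all nullable.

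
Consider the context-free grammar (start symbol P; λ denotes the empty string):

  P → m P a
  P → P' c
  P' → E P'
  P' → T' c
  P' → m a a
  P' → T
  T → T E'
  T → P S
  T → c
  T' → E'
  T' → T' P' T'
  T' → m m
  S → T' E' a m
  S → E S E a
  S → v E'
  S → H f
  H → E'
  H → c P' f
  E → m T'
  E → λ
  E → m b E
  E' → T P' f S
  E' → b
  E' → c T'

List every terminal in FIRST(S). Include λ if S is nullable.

From S → T' E' a m: add FIRST(T') = { b, c, m }.
From S → E S E a: E nullable, take FIRST(E) ∪ FIRST(S) = { b, c, m, v }.
S → v E' contributes {v}.
From S → H f: add FIRST(H) = { b, c, m }.
Union: FIRST(S) = { b, c, m, v }.

{ b, c, m, v }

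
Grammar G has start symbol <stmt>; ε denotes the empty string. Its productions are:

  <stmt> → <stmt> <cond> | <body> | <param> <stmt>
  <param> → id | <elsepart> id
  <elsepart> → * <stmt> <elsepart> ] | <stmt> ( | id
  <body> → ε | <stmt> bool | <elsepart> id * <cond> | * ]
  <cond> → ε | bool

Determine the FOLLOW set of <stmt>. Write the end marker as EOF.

<stmt> is the start symbol, so EOF ∈ FOLLOW(<stmt>).
In <stmt> → <stmt> <cond>: add FIRST(<cond>)\{ε} = { bool }.
  Since <cond> is nullable, also add FOLLOW(<stmt>) = { EOF, (, *, bool, id }.
In <stmt> → <param> <stmt>: <stmt> is at the end, add FOLLOW(<stmt>) = { EOF, (, *, bool, id }.
In <elsepart> → * <stmt> <elsepart> ]: add FIRST(<elsepart> ]) = { (, *, bool, id }.
In <elsepart> → <stmt> (: add FIRST(() = { ( }.
In <body> → <stmt> bool: add FIRST(bool) = { bool }.
Union: FOLLOW(<stmt>) = { EOF, (, *, bool, id }.

{ EOF, (, *, bool, id }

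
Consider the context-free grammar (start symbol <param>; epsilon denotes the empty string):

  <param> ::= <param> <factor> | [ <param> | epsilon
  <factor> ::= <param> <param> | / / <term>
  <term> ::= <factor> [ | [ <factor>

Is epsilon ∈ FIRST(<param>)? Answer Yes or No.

<param> has an epsilon-production, so <param> ⇒ epsilon.

Yes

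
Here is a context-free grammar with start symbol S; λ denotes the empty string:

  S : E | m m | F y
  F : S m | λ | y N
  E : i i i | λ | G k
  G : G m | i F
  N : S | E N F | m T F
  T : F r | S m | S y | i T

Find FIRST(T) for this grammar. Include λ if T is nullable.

From T : F r: F nullable, take FIRST(F) ∪ {r} = { i, m, r, y }.
From T : S m: S nullable, take FIRST(S) ∪ {m} = { i, m, y }.
From T : S y: S nullable, take FIRST(S) ∪ {y} = { i, m, y }.
T : i T contributes {i}.
Union: FIRST(T) = { i, m, r, y }.

{ i, m, r, y }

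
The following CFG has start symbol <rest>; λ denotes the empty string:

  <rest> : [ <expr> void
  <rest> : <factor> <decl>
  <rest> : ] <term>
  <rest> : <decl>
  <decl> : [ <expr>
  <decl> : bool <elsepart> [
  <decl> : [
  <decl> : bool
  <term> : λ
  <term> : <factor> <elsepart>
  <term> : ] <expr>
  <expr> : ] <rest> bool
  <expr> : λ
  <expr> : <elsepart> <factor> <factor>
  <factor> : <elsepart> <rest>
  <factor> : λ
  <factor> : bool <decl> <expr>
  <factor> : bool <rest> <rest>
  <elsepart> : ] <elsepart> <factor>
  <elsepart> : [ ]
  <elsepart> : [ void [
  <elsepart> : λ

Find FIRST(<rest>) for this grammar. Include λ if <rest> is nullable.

<rest> : [ <expr> void contributes {[}.
From <rest> : <factor> <decl>: <factor> nullable, take FIRST(<factor>) ∪ FIRST(<decl>) = { [, ], bool }.
<rest> : ] <term> contributes {]}.
From <rest> : <decl>: add FIRST(<decl>) = { [, bool }.
Union: FIRST(<rest>) = { [, ], bool }.

{ [, ], bool }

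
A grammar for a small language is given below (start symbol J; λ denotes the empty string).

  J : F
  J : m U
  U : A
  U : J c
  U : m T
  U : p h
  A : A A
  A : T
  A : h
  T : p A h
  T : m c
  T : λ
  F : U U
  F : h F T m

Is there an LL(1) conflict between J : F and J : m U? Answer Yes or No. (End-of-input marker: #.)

Yes

FIRST(F) = { c, h, m, p, λ } and FIRST(m U) = { m }.
Both contain m, so the two alternatives are not disjoint — LL(1) conflict.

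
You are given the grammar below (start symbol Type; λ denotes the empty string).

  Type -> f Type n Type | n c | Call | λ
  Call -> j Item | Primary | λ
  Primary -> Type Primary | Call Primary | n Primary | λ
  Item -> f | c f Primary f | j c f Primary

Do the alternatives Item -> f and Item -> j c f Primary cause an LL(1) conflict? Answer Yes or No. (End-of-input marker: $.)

FIRST(f) = { f } and FIRST(j c f Primary) = { j }.
The FIRST sets are disjoint and neither alternative is nullable — no conflict.

No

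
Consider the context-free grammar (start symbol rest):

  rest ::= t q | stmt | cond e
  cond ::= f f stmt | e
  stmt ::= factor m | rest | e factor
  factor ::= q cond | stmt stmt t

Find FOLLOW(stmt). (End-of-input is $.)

In rest ::= stmt: stmt is at the end, add FOLLOW(rest) = { $, e, f, m, q, t }.
In cond ::= f f stmt: stmt is at the end, add FOLLOW(cond) = { $, e, f, m, q, t }.
In factor ::= stmt stmt t: add FIRST(stmt t) = { e, f, q, t }.
In factor ::= stmt stmt t: add FIRST(t) = { t }.
Union: FOLLOW(stmt) = { $, e, f, m, q, t }.

{ $, e, f, m, q, t }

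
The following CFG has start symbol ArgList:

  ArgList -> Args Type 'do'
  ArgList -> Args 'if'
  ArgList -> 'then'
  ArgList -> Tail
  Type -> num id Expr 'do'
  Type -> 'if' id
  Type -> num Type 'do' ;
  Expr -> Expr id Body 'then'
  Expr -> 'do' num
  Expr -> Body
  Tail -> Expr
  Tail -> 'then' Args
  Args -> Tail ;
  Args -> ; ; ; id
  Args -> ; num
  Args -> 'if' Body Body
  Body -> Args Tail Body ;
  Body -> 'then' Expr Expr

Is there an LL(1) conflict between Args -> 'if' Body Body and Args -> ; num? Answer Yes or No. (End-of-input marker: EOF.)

FIRST('if' Body Body) = { 'if' } and FIRST(; num) = { ; }.
The FIRST sets are disjoint and neither alternative is nullable — no conflict.

No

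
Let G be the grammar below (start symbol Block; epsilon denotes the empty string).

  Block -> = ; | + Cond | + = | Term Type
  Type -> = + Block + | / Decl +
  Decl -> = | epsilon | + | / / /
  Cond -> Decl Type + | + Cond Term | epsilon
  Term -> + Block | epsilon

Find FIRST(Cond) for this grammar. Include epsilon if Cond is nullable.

{ +, /, =, epsilon }

From Cond -> Decl Type +: Decl nullable, take FIRST(Decl) ∪ FIRST(Type) = { +, /, = }.
Cond -> + Cond Term contributes {+}.
Cond -> epsilon contributes epsilon.
Union: FIRST(Cond) = { +, /, =, epsilon }.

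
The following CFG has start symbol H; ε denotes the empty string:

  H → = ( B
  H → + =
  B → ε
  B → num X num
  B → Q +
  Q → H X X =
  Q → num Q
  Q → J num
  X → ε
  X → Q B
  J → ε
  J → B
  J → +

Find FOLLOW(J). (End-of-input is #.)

{ num }

In Q → J num: add FIRST(num) = { num }.
Union: FOLLOW(J) = { num }.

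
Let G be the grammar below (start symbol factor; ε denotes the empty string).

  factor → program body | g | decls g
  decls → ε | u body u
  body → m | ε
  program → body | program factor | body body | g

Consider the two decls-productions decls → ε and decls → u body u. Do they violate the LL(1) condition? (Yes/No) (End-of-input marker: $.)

FIRST(ε) = { ε } and FIRST(u body u) = { u }.
The first is nullable but FOLLOW(decls) = { g } is disjoint from FIRST of the second.

No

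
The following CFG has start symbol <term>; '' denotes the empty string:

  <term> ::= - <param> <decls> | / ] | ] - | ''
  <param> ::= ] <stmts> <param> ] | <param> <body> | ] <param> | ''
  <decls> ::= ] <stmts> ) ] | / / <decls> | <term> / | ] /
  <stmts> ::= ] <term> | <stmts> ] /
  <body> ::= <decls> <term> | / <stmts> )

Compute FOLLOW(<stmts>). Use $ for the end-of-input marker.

{ ), -, /, ] }

In <param> ::= ] <stmts> <param> ]: add FIRST(<param> ]) = { -, /, ] }.
In <decls> ::= ] <stmts> ) ]: add FIRST() ]) = { ) }.
In <stmts> ::= <stmts> ] /: add FIRST(] /) = { ] }.
In <body> ::= / <stmts> ): add FIRST()) = { ) }.
Union: FOLLOW(<stmts>) = { ), -, /, ] }.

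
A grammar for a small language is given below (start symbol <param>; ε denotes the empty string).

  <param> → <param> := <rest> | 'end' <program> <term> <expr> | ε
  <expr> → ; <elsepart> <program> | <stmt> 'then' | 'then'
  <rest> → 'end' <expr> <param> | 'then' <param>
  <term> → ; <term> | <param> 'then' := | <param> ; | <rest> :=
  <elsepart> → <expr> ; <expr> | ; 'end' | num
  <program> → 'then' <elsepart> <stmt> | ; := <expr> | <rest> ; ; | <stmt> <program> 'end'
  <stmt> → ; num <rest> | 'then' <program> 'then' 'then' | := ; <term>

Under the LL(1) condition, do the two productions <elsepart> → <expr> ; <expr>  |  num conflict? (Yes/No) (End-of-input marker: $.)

FIRST(<expr> ; <expr>) = { 'then', :=, ; } and FIRST(num) = { num }.
The FIRST sets are disjoint and neither alternative is nullable — no conflict.

No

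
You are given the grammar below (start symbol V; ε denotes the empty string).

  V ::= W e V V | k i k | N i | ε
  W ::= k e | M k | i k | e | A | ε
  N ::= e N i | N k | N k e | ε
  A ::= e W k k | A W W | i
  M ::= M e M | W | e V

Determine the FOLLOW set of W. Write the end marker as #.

In V ::= W e V V: add FIRST(e V V) = { e }.
In A ::= e W k k: add FIRST(k k) = { k }.
In A ::= A W W: add FIRST(W)\{ε} = { e, i, k }.
  Since W is nullable, also add FOLLOW(A) = { e, i, k }.
In A ::= A W W: W is at the end, add FOLLOW(A) = { e, i, k }.
In M ::= W: W is at the end, add FOLLOW(M) = { e, k }.
Union: FOLLOW(W) = { e, i, k }.

{ e, i, k }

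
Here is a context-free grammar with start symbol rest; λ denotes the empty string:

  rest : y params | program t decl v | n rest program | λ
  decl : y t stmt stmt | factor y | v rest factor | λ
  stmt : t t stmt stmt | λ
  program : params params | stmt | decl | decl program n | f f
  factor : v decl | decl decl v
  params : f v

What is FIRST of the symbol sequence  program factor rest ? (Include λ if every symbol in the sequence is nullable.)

Add FIRST(program)\{λ} = { f, n, t, v, y }; program is nullable, continue.
Add FIRST(factor) = { v, y }; factor is not nullable, stop.

{ f, n, t, v, y }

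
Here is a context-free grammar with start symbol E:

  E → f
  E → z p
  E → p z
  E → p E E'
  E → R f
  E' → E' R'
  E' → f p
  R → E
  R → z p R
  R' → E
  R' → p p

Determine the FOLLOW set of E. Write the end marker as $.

E is the start symbol, so $ ∈ FOLLOW(E).
In E → p E E': add FIRST(E') = { f }.
In R → E: E is at the end, add FOLLOW(R) = { f }.
In R' → E: E is at the end, add FOLLOW(R') = { $, f, p, z }.
Union: FOLLOW(E) = { $, f, p, z }.

{ $, f, p, z }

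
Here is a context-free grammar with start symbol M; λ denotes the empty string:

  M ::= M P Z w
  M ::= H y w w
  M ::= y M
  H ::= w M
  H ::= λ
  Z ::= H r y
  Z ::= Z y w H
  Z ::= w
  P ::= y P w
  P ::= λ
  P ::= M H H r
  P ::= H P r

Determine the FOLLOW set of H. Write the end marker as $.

{ r, w, y }

In M ::= H y w w: add FIRST(y w w) = { y }.
In Z ::= H r y: add FIRST(r y) = { r }.
In Z ::= Z y w H: H is at the end, add FOLLOW(Z) = { w, y }.
In P ::= M H H r: add FIRST(H r) = { r, w }.
In P ::= M H H r: add FIRST(r) = { r }.
In P ::= H P r: add FIRST(P r) = { r, w, y }.
Union: FOLLOW(H) = { r, w, y }.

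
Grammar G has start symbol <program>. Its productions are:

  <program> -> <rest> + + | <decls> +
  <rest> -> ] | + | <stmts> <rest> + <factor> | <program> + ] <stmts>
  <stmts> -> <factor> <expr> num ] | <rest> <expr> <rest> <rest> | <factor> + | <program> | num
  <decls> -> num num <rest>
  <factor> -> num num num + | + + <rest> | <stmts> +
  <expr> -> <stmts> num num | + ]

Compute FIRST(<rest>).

<rest> -> ] contributes {]}.
<rest> -> + contributes {+}.
From <rest> -> <stmts> <rest> + <factor>: add FIRST(<stmts>) = { +, ], num }.
From <rest> -> <program> + ] <stmts>: add FIRST(<program>) = { +, ], num }.
Union: FIRST(<rest>) = { +, ], num }.

{ +, ], num }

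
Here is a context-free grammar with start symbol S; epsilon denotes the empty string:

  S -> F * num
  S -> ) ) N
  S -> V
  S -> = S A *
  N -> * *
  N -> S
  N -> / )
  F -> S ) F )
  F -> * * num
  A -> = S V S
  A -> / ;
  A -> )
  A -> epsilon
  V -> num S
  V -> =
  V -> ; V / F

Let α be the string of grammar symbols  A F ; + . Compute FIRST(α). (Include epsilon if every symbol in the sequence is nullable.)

Add FIRST(A)\{epsilon} = { ), /, = }; A is nullable, continue.
Add FIRST(F) = { ), *, ;, =, num }; F is not nullable, stop.

{ ), *, /, ;, =, num }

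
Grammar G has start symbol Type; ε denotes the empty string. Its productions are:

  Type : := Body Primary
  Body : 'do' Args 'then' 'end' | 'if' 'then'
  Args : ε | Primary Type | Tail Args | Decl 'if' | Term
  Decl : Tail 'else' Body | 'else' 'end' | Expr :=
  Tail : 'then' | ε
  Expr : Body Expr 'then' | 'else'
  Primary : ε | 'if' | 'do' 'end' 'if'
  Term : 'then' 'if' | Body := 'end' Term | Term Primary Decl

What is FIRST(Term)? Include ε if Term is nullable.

{ 'do', 'if', 'then' }

Term : 'then' 'if' contributes {'then'}.
From Term : Body := 'end' Term: add FIRST(Body) = { 'do', 'if' }.
From Term : Term Primary Decl: add FIRST(Term) = { 'do', 'if', 'then' }.
Union: FIRST(Term) = { 'do', 'if', 'then' }.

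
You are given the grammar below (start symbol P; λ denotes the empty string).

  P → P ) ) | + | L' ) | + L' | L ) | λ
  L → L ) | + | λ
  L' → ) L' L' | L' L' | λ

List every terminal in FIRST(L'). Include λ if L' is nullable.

L' → ) L' L' contributes {)}.
From L' → L' L': L', L' nullable, take FIRST(L') ∪ FIRST(L') = { ) }; also λ since the whole RHS is nullable.
L' → λ contributes λ.
Union: FIRST(L') = { ), λ }.

{ ), λ }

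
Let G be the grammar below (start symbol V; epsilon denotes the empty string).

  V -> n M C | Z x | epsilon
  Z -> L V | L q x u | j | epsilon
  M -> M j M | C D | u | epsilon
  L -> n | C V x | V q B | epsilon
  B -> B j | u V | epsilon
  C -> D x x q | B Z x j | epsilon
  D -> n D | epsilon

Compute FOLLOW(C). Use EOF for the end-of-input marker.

{ EOF, j, n, q, u, x }

In V -> n M C: C is at the end, add FOLLOW(V) = { EOF, j, n, q, u, x }.
In M -> C D: add FIRST(D)\{epsilon} = { n }.
  Since D is nullable, also add FOLLOW(M) = { EOF, j, n, q, u, x }.
In L -> C V x: add FIRST(V x) = { j, n, q, u, x }.
Union: FOLLOW(C) = { EOF, j, n, q, u, x }.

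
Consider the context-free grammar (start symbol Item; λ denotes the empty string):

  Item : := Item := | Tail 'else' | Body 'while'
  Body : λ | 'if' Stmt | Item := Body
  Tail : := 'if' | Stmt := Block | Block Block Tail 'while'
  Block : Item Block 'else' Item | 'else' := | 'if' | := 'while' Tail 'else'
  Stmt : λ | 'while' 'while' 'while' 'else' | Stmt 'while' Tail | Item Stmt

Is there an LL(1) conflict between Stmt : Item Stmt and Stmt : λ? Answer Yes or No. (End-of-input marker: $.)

FIRST(Item Stmt) = { 'else', 'if', 'while', := } and FIRST(λ) = { λ }.
The second alternative is nullable and FOLLOW(Stmt) = { 'while', := } shares 'while' with FIRST of the first — conflict.

Yes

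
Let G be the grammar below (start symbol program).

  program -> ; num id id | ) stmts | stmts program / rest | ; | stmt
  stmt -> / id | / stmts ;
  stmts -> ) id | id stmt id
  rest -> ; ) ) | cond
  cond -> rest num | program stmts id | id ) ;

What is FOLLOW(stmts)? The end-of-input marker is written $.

In program -> ) stmts: stmts is at the end, add FOLLOW(program) = { $, ), /, id }.
In program -> stmts program / rest: add FIRST(program / rest) = { ), /, ;, id }.
In stmt -> / stmts ;: add FIRST(;) = { ; }.
In cond -> program stmts id: add FIRST(id) = { id }.
Union: FOLLOW(stmts) = { $, ), /, ;, id }.

{ $, ), /, ;, id }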